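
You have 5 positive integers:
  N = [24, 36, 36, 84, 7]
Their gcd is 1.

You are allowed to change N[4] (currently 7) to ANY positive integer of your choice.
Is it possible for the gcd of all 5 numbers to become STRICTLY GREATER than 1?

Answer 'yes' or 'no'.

Current gcd = 1
gcd of all OTHER numbers (without N[4]=7): gcd([24, 36, 36, 84]) = 12
The new gcd after any change is gcd(12, new_value).
This can be at most 12.
Since 12 > old gcd 1, the gcd CAN increase (e.g., set N[4] = 12).

Answer: yes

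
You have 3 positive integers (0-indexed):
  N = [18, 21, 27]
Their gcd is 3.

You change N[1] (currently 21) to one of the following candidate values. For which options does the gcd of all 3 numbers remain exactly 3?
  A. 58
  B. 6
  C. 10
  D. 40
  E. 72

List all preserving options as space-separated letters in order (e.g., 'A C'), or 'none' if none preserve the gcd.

Old gcd = 3; gcd of others (without N[1]) = 9
New gcd for candidate v: gcd(9, v). Preserves old gcd iff gcd(9, v) = 3.
  Option A: v=58, gcd(9,58)=1 -> changes
  Option B: v=6, gcd(9,6)=3 -> preserves
  Option C: v=10, gcd(9,10)=1 -> changes
  Option D: v=40, gcd(9,40)=1 -> changes
  Option E: v=72, gcd(9,72)=9 -> changes

Answer: B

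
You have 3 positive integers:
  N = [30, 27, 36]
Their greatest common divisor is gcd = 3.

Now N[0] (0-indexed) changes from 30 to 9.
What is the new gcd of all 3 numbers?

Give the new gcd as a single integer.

Answer: 9

Derivation:
Numbers: [30, 27, 36], gcd = 3
Change: index 0, 30 -> 9
gcd of the OTHER numbers (without index 0): gcd([27, 36]) = 9
New gcd = gcd(g_others, new_val) = gcd(9, 9) = 9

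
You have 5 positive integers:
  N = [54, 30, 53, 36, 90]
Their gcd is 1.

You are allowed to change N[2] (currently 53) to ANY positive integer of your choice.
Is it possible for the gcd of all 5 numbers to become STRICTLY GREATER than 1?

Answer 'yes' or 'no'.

Current gcd = 1
gcd of all OTHER numbers (without N[2]=53): gcd([54, 30, 36, 90]) = 6
The new gcd after any change is gcd(6, new_value).
This can be at most 6.
Since 6 > old gcd 1, the gcd CAN increase (e.g., set N[2] = 6).

Answer: yes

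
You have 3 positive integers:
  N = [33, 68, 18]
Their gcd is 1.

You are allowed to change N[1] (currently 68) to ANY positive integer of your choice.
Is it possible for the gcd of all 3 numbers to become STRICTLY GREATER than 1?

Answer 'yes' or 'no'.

Current gcd = 1
gcd of all OTHER numbers (without N[1]=68): gcd([33, 18]) = 3
The new gcd after any change is gcd(3, new_value).
This can be at most 3.
Since 3 > old gcd 1, the gcd CAN increase (e.g., set N[1] = 3).

Answer: yes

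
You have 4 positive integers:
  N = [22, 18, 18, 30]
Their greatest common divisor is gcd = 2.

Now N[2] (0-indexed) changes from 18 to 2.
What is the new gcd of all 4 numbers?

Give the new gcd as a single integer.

Answer: 2

Derivation:
Numbers: [22, 18, 18, 30], gcd = 2
Change: index 2, 18 -> 2
gcd of the OTHER numbers (without index 2): gcd([22, 18, 30]) = 2
New gcd = gcd(g_others, new_val) = gcd(2, 2) = 2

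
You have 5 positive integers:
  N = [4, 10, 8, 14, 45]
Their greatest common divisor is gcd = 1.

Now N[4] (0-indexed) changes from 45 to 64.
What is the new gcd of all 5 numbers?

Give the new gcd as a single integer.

Answer: 2

Derivation:
Numbers: [4, 10, 8, 14, 45], gcd = 1
Change: index 4, 45 -> 64
gcd of the OTHER numbers (without index 4): gcd([4, 10, 8, 14]) = 2
New gcd = gcd(g_others, new_val) = gcd(2, 64) = 2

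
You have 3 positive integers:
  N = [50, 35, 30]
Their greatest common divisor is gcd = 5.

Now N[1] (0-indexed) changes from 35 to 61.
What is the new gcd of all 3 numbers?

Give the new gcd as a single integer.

Numbers: [50, 35, 30], gcd = 5
Change: index 1, 35 -> 61
gcd of the OTHER numbers (without index 1): gcd([50, 30]) = 10
New gcd = gcd(g_others, new_val) = gcd(10, 61) = 1

Answer: 1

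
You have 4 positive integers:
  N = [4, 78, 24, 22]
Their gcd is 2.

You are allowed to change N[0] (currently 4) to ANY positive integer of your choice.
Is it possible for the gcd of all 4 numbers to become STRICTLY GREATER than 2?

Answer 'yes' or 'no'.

Answer: no

Derivation:
Current gcd = 2
gcd of all OTHER numbers (without N[0]=4): gcd([78, 24, 22]) = 2
The new gcd after any change is gcd(2, new_value).
This can be at most 2.
Since 2 = old gcd 2, the gcd can only stay the same or decrease.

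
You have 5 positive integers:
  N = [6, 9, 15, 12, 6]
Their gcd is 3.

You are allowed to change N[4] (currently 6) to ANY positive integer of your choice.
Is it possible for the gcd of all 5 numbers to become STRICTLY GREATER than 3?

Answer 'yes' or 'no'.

Answer: no

Derivation:
Current gcd = 3
gcd of all OTHER numbers (without N[4]=6): gcd([6, 9, 15, 12]) = 3
The new gcd after any change is gcd(3, new_value).
This can be at most 3.
Since 3 = old gcd 3, the gcd can only stay the same or decrease.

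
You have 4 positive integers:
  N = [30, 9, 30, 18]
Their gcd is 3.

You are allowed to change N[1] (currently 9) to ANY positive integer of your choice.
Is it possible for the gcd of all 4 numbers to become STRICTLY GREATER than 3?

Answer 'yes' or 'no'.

Current gcd = 3
gcd of all OTHER numbers (without N[1]=9): gcd([30, 30, 18]) = 6
The new gcd after any change is gcd(6, new_value).
This can be at most 6.
Since 6 > old gcd 3, the gcd CAN increase (e.g., set N[1] = 6).

Answer: yes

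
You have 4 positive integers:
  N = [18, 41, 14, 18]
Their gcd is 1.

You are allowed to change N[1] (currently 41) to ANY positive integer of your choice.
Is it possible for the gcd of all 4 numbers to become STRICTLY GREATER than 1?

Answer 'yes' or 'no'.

Current gcd = 1
gcd of all OTHER numbers (without N[1]=41): gcd([18, 14, 18]) = 2
The new gcd after any change is gcd(2, new_value).
This can be at most 2.
Since 2 > old gcd 1, the gcd CAN increase (e.g., set N[1] = 2).

Answer: yes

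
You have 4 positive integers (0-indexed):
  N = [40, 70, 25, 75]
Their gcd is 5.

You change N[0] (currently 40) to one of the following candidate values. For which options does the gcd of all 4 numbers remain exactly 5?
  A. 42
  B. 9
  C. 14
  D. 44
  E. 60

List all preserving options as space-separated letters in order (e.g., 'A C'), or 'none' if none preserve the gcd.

Answer: E

Derivation:
Old gcd = 5; gcd of others (without N[0]) = 5
New gcd for candidate v: gcd(5, v). Preserves old gcd iff gcd(5, v) = 5.
  Option A: v=42, gcd(5,42)=1 -> changes
  Option B: v=9, gcd(5,9)=1 -> changes
  Option C: v=14, gcd(5,14)=1 -> changes
  Option D: v=44, gcd(5,44)=1 -> changes
  Option E: v=60, gcd(5,60)=5 -> preserves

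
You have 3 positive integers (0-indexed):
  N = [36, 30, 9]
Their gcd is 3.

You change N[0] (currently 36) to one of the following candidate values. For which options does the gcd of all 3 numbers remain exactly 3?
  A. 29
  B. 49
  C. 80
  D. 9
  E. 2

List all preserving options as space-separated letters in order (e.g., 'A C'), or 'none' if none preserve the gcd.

Old gcd = 3; gcd of others (without N[0]) = 3
New gcd for candidate v: gcd(3, v). Preserves old gcd iff gcd(3, v) = 3.
  Option A: v=29, gcd(3,29)=1 -> changes
  Option B: v=49, gcd(3,49)=1 -> changes
  Option C: v=80, gcd(3,80)=1 -> changes
  Option D: v=9, gcd(3,9)=3 -> preserves
  Option E: v=2, gcd(3,2)=1 -> changes

Answer: D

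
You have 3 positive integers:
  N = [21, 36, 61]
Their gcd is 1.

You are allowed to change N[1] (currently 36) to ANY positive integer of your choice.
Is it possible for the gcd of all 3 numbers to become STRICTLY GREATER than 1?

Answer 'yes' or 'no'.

Answer: no

Derivation:
Current gcd = 1
gcd of all OTHER numbers (without N[1]=36): gcd([21, 61]) = 1
The new gcd after any change is gcd(1, new_value).
This can be at most 1.
Since 1 = old gcd 1, the gcd can only stay the same or decrease.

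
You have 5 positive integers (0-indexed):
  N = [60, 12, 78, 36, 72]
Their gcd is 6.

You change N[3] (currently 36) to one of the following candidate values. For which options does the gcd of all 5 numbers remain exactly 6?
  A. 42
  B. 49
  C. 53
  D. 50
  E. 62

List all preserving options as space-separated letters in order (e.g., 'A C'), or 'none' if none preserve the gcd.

Old gcd = 6; gcd of others (without N[3]) = 6
New gcd for candidate v: gcd(6, v). Preserves old gcd iff gcd(6, v) = 6.
  Option A: v=42, gcd(6,42)=6 -> preserves
  Option B: v=49, gcd(6,49)=1 -> changes
  Option C: v=53, gcd(6,53)=1 -> changes
  Option D: v=50, gcd(6,50)=2 -> changes
  Option E: v=62, gcd(6,62)=2 -> changes

Answer: A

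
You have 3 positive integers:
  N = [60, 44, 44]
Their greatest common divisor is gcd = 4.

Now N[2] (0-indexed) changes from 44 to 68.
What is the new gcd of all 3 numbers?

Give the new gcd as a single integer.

Answer: 4

Derivation:
Numbers: [60, 44, 44], gcd = 4
Change: index 2, 44 -> 68
gcd of the OTHER numbers (without index 2): gcd([60, 44]) = 4
New gcd = gcd(g_others, new_val) = gcd(4, 68) = 4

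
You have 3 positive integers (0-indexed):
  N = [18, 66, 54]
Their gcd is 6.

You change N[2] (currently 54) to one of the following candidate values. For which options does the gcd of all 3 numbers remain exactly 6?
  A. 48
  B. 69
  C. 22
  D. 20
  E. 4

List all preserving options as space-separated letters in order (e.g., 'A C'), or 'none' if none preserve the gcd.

Answer: A

Derivation:
Old gcd = 6; gcd of others (without N[2]) = 6
New gcd for candidate v: gcd(6, v). Preserves old gcd iff gcd(6, v) = 6.
  Option A: v=48, gcd(6,48)=6 -> preserves
  Option B: v=69, gcd(6,69)=3 -> changes
  Option C: v=22, gcd(6,22)=2 -> changes
  Option D: v=20, gcd(6,20)=2 -> changes
  Option E: v=4, gcd(6,4)=2 -> changes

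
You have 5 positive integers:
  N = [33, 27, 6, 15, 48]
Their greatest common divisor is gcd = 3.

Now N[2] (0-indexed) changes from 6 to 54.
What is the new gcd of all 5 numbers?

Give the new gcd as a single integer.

Numbers: [33, 27, 6, 15, 48], gcd = 3
Change: index 2, 6 -> 54
gcd of the OTHER numbers (without index 2): gcd([33, 27, 15, 48]) = 3
New gcd = gcd(g_others, new_val) = gcd(3, 54) = 3

Answer: 3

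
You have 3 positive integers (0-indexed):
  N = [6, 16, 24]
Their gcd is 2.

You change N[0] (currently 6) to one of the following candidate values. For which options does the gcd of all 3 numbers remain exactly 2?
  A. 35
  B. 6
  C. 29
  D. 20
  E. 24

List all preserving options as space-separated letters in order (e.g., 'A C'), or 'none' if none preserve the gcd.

Answer: B

Derivation:
Old gcd = 2; gcd of others (without N[0]) = 8
New gcd for candidate v: gcd(8, v). Preserves old gcd iff gcd(8, v) = 2.
  Option A: v=35, gcd(8,35)=1 -> changes
  Option B: v=6, gcd(8,6)=2 -> preserves
  Option C: v=29, gcd(8,29)=1 -> changes
  Option D: v=20, gcd(8,20)=4 -> changes
  Option E: v=24, gcd(8,24)=8 -> changes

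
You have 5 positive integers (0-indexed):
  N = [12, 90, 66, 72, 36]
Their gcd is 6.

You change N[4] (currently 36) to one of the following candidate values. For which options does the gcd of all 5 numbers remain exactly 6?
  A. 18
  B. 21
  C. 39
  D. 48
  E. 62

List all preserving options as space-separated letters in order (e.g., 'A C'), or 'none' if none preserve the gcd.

Old gcd = 6; gcd of others (without N[4]) = 6
New gcd for candidate v: gcd(6, v). Preserves old gcd iff gcd(6, v) = 6.
  Option A: v=18, gcd(6,18)=6 -> preserves
  Option B: v=21, gcd(6,21)=3 -> changes
  Option C: v=39, gcd(6,39)=3 -> changes
  Option D: v=48, gcd(6,48)=6 -> preserves
  Option E: v=62, gcd(6,62)=2 -> changes

Answer: A D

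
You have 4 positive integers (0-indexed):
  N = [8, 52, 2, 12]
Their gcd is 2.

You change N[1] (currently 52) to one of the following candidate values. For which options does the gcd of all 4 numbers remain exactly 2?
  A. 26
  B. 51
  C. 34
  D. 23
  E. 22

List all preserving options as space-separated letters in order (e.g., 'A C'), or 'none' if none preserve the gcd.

Answer: A C E

Derivation:
Old gcd = 2; gcd of others (without N[1]) = 2
New gcd for candidate v: gcd(2, v). Preserves old gcd iff gcd(2, v) = 2.
  Option A: v=26, gcd(2,26)=2 -> preserves
  Option B: v=51, gcd(2,51)=1 -> changes
  Option C: v=34, gcd(2,34)=2 -> preserves
  Option D: v=23, gcd(2,23)=1 -> changes
  Option E: v=22, gcd(2,22)=2 -> preserves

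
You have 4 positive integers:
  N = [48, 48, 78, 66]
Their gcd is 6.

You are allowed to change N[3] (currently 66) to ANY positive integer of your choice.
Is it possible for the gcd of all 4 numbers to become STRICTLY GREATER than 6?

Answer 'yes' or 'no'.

Current gcd = 6
gcd of all OTHER numbers (without N[3]=66): gcd([48, 48, 78]) = 6
The new gcd after any change is gcd(6, new_value).
This can be at most 6.
Since 6 = old gcd 6, the gcd can only stay the same or decrease.

Answer: no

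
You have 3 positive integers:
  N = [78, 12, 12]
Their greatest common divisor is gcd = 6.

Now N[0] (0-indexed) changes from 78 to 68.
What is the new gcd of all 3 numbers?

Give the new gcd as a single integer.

Answer: 4

Derivation:
Numbers: [78, 12, 12], gcd = 6
Change: index 0, 78 -> 68
gcd of the OTHER numbers (without index 0): gcd([12, 12]) = 12
New gcd = gcd(g_others, new_val) = gcd(12, 68) = 4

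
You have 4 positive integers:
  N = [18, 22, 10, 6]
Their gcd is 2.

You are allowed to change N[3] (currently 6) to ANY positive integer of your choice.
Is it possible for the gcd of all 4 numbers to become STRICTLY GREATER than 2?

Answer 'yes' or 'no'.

Answer: no

Derivation:
Current gcd = 2
gcd of all OTHER numbers (without N[3]=6): gcd([18, 22, 10]) = 2
The new gcd after any change is gcd(2, new_value).
This can be at most 2.
Since 2 = old gcd 2, the gcd can only stay the same or decrease.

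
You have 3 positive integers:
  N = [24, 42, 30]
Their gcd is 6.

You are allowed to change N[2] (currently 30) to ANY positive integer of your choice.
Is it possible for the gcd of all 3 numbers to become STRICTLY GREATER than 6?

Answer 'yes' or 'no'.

Current gcd = 6
gcd of all OTHER numbers (without N[2]=30): gcd([24, 42]) = 6
The new gcd after any change is gcd(6, new_value).
This can be at most 6.
Since 6 = old gcd 6, the gcd can only stay the same or decrease.

Answer: no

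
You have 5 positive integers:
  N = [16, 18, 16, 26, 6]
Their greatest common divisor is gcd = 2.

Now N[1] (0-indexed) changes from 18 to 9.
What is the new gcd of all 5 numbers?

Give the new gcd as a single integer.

Numbers: [16, 18, 16, 26, 6], gcd = 2
Change: index 1, 18 -> 9
gcd of the OTHER numbers (without index 1): gcd([16, 16, 26, 6]) = 2
New gcd = gcd(g_others, new_val) = gcd(2, 9) = 1

Answer: 1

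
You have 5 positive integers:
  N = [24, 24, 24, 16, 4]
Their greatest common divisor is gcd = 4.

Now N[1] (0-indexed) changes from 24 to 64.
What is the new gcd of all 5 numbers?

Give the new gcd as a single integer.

Answer: 4

Derivation:
Numbers: [24, 24, 24, 16, 4], gcd = 4
Change: index 1, 24 -> 64
gcd of the OTHER numbers (without index 1): gcd([24, 24, 16, 4]) = 4
New gcd = gcd(g_others, new_val) = gcd(4, 64) = 4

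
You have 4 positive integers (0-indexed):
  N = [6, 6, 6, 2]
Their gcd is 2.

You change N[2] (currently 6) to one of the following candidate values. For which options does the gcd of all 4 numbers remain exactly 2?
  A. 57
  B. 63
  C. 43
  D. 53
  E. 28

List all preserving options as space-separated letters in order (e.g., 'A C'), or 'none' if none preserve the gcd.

Answer: E

Derivation:
Old gcd = 2; gcd of others (without N[2]) = 2
New gcd for candidate v: gcd(2, v). Preserves old gcd iff gcd(2, v) = 2.
  Option A: v=57, gcd(2,57)=1 -> changes
  Option B: v=63, gcd(2,63)=1 -> changes
  Option C: v=43, gcd(2,43)=1 -> changes
  Option D: v=53, gcd(2,53)=1 -> changes
  Option E: v=28, gcd(2,28)=2 -> preserves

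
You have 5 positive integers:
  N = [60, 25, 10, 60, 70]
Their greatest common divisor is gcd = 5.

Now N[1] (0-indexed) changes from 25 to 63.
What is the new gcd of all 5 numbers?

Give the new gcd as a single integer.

Numbers: [60, 25, 10, 60, 70], gcd = 5
Change: index 1, 25 -> 63
gcd of the OTHER numbers (without index 1): gcd([60, 10, 60, 70]) = 10
New gcd = gcd(g_others, new_val) = gcd(10, 63) = 1

Answer: 1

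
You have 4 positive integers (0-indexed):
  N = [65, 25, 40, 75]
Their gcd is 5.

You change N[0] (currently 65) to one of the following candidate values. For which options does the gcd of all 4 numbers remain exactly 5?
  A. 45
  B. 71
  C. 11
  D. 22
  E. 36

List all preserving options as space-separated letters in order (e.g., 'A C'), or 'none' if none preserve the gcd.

Old gcd = 5; gcd of others (without N[0]) = 5
New gcd for candidate v: gcd(5, v). Preserves old gcd iff gcd(5, v) = 5.
  Option A: v=45, gcd(5,45)=5 -> preserves
  Option B: v=71, gcd(5,71)=1 -> changes
  Option C: v=11, gcd(5,11)=1 -> changes
  Option D: v=22, gcd(5,22)=1 -> changes
  Option E: v=36, gcd(5,36)=1 -> changes

Answer: A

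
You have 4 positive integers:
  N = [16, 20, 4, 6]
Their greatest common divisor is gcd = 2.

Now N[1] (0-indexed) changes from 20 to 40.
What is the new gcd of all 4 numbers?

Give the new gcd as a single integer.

Numbers: [16, 20, 4, 6], gcd = 2
Change: index 1, 20 -> 40
gcd of the OTHER numbers (without index 1): gcd([16, 4, 6]) = 2
New gcd = gcd(g_others, new_val) = gcd(2, 40) = 2

Answer: 2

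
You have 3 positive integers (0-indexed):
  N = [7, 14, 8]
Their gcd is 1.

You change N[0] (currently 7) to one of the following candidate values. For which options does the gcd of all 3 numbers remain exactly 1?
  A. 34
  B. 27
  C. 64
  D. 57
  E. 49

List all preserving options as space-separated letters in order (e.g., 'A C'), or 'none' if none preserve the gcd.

Answer: B D E

Derivation:
Old gcd = 1; gcd of others (without N[0]) = 2
New gcd for candidate v: gcd(2, v). Preserves old gcd iff gcd(2, v) = 1.
  Option A: v=34, gcd(2,34)=2 -> changes
  Option B: v=27, gcd(2,27)=1 -> preserves
  Option C: v=64, gcd(2,64)=2 -> changes
  Option D: v=57, gcd(2,57)=1 -> preserves
  Option E: v=49, gcd(2,49)=1 -> preserves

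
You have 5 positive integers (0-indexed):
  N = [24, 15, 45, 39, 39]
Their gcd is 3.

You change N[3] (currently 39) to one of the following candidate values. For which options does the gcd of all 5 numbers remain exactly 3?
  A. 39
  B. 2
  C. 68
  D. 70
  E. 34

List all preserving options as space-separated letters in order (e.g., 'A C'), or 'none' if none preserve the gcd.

Answer: A

Derivation:
Old gcd = 3; gcd of others (without N[3]) = 3
New gcd for candidate v: gcd(3, v). Preserves old gcd iff gcd(3, v) = 3.
  Option A: v=39, gcd(3,39)=3 -> preserves
  Option B: v=2, gcd(3,2)=1 -> changes
  Option C: v=68, gcd(3,68)=1 -> changes
  Option D: v=70, gcd(3,70)=1 -> changes
  Option E: v=34, gcd(3,34)=1 -> changes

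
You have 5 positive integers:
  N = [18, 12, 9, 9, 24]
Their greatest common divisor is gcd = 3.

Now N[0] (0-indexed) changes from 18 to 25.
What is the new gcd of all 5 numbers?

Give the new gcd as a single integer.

Answer: 1

Derivation:
Numbers: [18, 12, 9, 9, 24], gcd = 3
Change: index 0, 18 -> 25
gcd of the OTHER numbers (without index 0): gcd([12, 9, 9, 24]) = 3
New gcd = gcd(g_others, new_val) = gcd(3, 25) = 1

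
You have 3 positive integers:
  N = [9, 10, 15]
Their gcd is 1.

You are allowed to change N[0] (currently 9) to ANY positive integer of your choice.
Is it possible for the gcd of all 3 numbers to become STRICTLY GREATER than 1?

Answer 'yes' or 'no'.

Current gcd = 1
gcd of all OTHER numbers (without N[0]=9): gcd([10, 15]) = 5
The new gcd after any change is gcd(5, new_value).
This can be at most 5.
Since 5 > old gcd 1, the gcd CAN increase (e.g., set N[0] = 5).

Answer: yes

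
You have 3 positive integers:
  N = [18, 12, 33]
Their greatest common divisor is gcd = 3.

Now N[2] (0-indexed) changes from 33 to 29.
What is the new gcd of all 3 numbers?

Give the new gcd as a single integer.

Answer: 1

Derivation:
Numbers: [18, 12, 33], gcd = 3
Change: index 2, 33 -> 29
gcd of the OTHER numbers (without index 2): gcd([18, 12]) = 6
New gcd = gcd(g_others, new_val) = gcd(6, 29) = 1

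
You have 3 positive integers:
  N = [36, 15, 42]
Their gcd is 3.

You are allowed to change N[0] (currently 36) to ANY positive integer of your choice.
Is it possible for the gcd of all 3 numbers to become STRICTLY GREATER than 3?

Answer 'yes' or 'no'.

Answer: no

Derivation:
Current gcd = 3
gcd of all OTHER numbers (without N[0]=36): gcd([15, 42]) = 3
The new gcd after any change is gcd(3, new_value).
This can be at most 3.
Since 3 = old gcd 3, the gcd can only stay the same or decrease.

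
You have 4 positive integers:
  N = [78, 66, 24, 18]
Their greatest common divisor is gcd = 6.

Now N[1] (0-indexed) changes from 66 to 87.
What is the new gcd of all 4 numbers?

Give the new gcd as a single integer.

Numbers: [78, 66, 24, 18], gcd = 6
Change: index 1, 66 -> 87
gcd of the OTHER numbers (without index 1): gcd([78, 24, 18]) = 6
New gcd = gcd(g_others, new_val) = gcd(6, 87) = 3

Answer: 3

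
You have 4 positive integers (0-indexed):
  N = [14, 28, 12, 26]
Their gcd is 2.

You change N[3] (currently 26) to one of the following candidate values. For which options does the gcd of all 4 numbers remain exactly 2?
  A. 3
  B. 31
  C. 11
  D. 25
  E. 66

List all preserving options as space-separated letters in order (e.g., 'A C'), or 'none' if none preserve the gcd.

Old gcd = 2; gcd of others (without N[3]) = 2
New gcd for candidate v: gcd(2, v). Preserves old gcd iff gcd(2, v) = 2.
  Option A: v=3, gcd(2,3)=1 -> changes
  Option B: v=31, gcd(2,31)=1 -> changes
  Option C: v=11, gcd(2,11)=1 -> changes
  Option D: v=25, gcd(2,25)=1 -> changes
  Option E: v=66, gcd(2,66)=2 -> preserves

Answer: E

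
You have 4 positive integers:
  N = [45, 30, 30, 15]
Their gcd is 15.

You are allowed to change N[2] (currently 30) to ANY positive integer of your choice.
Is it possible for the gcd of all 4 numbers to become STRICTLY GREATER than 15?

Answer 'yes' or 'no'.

Answer: no

Derivation:
Current gcd = 15
gcd of all OTHER numbers (without N[2]=30): gcd([45, 30, 15]) = 15
The new gcd after any change is gcd(15, new_value).
This can be at most 15.
Since 15 = old gcd 15, the gcd can only stay the same or decrease.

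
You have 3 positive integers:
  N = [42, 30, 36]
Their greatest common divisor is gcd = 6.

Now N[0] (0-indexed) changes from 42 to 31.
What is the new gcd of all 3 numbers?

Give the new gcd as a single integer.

Answer: 1

Derivation:
Numbers: [42, 30, 36], gcd = 6
Change: index 0, 42 -> 31
gcd of the OTHER numbers (without index 0): gcd([30, 36]) = 6
New gcd = gcd(g_others, new_val) = gcd(6, 31) = 1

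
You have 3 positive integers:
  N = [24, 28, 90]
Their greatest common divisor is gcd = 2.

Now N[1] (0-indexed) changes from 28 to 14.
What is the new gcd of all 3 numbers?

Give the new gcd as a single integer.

Numbers: [24, 28, 90], gcd = 2
Change: index 1, 28 -> 14
gcd of the OTHER numbers (without index 1): gcd([24, 90]) = 6
New gcd = gcd(g_others, new_val) = gcd(6, 14) = 2

Answer: 2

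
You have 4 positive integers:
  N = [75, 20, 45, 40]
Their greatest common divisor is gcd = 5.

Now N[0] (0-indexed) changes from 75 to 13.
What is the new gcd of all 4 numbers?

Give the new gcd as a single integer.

Answer: 1

Derivation:
Numbers: [75, 20, 45, 40], gcd = 5
Change: index 0, 75 -> 13
gcd of the OTHER numbers (without index 0): gcd([20, 45, 40]) = 5
New gcd = gcd(g_others, new_val) = gcd(5, 13) = 1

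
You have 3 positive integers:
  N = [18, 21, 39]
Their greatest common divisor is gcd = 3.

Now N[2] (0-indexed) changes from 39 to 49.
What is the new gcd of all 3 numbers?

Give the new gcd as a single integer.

Answer: 1

Derivation:
Numbers: [18, 21, 39], gcd = 3
Change: index 2, 39 -> 49
gcd of the OTHER numbers (without index 2): gcd([18, 21]) = 3
New gcd = gcd(g_others, new_val) = gcd(3, 49) = 1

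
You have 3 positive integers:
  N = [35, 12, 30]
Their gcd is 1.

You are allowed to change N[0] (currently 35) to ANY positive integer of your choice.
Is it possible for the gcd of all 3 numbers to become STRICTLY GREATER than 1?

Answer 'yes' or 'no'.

Answer: yes

Derivation:
Current gcd = 1
gcd of all OTHER numbers (without N[0]=35): gcd([12, 30]) = 6
The new gcd after any change is gcd(6, new_value).
This can be at most 6.
Since 6 > old gcd 1, the gcd CAN increase (e.g., set N[0] = 6).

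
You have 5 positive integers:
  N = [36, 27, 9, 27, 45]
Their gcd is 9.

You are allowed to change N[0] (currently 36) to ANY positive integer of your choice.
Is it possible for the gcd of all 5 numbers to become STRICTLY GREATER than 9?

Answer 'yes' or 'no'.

Answer: no

Derivation:
Current gcd = 9
gcd of all OTHER numbers (without N[0]=36): gcd([27, 9, 27, 45]) = 9
The new gcd after any change is gcd(9, new_value).
This can be at most 9.
Since 9 = old gcd 9, the gcd can only stay the same or decrease.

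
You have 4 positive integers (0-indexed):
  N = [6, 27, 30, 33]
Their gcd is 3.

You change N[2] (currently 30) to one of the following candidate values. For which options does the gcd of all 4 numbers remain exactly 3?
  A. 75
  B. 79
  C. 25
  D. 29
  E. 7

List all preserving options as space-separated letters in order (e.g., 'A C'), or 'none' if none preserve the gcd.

Old gcd = 3; gcd of others (without N[2]) = 3
New gcd for candidate v: gcd(3, v). Preserves old gcd iff gcd(3, v) = 3.
  Option A: v=75, gcd(3,75)=3 -> preserves
  Option B: v=79, gcd(3,79)=1 -> changes
  Option C: v=25, gcd(3,25)=1 -> changes
  Option D: v=29, gcd(3,29)=1 -> changes
  Option E: v=7, gcd(3,7)=1 -> changes

Answer: A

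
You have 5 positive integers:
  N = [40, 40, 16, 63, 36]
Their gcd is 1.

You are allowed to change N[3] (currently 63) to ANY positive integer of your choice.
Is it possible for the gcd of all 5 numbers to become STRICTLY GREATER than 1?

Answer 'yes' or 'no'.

Answer: yes

Derivation:
Current gcd = 1
gcd of all OTHER numbers (without N[3]=63): gcd([40, 40, 16, 36]) = 4
The new gcd after any change is gcd(4, new_value).
This can be at most 4.
Since 4 > old gcd 1, the gcd CAN increase (e.g., set N[3] = 4).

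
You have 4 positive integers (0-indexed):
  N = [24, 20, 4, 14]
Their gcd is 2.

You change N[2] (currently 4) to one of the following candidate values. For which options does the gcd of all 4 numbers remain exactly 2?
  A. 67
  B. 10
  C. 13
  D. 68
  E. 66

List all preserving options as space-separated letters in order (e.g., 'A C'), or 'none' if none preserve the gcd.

Old gcd = 2; gcd of others (without N[2]) = 2
New gcd for candidate v: gcd(2, v). Preserves old gcd iff gcd(2, v) = 2.
  Option A: v=67, gcd(2,67)=1 -> changes
  Option B: v=10, gcd(2,10)=2 -> preserves
  Option C: v=13, gcd(2,13)=1 -> changes
  Option D: v=68, gcd(2,68)=2 -> preserves
  Option E: v=66, gcd(2,66)=2 -> preserves

Answer: B D E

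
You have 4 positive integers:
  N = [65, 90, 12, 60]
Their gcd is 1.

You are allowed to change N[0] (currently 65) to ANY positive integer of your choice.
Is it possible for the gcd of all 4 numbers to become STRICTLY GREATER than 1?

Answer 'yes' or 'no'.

Answer: yes

Derivation:
Current gcd = 1
gcd of all OTHER numbers (without N[0]=65): gcd([90, 12, 60]) = 6
The new gcd after any change is gcd(6, new_value).
This can be at most 6.
Since 6 > old gcd 1, the gcd CAN increase (e.g., set N[0] = 6).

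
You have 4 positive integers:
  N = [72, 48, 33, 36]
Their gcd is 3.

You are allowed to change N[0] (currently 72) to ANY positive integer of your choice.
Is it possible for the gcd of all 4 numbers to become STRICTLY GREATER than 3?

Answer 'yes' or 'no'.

Current gcd = 3
gcd of all OTHER numbers (without N[0]=72): gcd([48, 33, 36]) = 3
The new gcd after any change is gcd(3, new_value).
This can be at most 3.
Since 3 = old gcd 3, the gcd can only stay the same or decrease.

Answer: no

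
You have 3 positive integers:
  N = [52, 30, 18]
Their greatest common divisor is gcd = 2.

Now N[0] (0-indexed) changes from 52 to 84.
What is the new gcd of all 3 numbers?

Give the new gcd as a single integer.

Answer: 6

Derivation:
Numbers: [52, 30, 18], gcd = 2
Change: index 0, 52 -> 84
gcd of the OTHER numbers (without index 0): gcd([30, 18]) = 6
New gcd = gcd(g_others, new_val) = gcd(6, 84) = 6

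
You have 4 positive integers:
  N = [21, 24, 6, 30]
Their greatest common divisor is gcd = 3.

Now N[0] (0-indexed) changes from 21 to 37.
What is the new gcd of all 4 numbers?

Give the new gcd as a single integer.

Answer: 1

Derivation:
Numbers: [21, 24, 6, 30], gcd = 3
Change: index 0, 21 -> 37
gcd of the OTHER numbers (without index 0): gcd([24, 6, 30]) = 6
New gcd = gcd(g_others, new_val) = gcd(6, 37) = 1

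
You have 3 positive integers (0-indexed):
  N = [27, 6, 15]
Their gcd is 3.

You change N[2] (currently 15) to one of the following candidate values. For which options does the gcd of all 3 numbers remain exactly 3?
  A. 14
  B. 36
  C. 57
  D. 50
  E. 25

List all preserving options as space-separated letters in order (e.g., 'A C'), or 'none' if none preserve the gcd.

Old gcd = 3; gcd of others (without N[2]) = 3
New gcd for candidate v: gcd(3, v). Preserves old gcd iff gcd(3, v) = 3.
  Option A: v=14, gcd(3,14)=1 -> changes
  Option B: v=36, gcd(3,36)=3 -> preserves
  Option C: v=57, gcd(3,57)=3 -> preserves
  Option D: v=50, gcd(3,50)=1 -> changes
  Option E: v=25, gcd(3,25)=1 -> changes

Answer: B C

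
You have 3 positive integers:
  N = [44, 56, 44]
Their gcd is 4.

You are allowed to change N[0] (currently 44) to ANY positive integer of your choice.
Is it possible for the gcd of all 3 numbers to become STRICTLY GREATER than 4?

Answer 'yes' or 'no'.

Answer: no

Derivation:
Current gcd = 4
gcd of all OTHER numbers (without N[0]=44): gcd([56, 44]) = 4
The new gcd after any change is gcd(4, new_value).
This can be at most 4.
Since 4 = old gcd 4, the gcd can only stay the same or decrease.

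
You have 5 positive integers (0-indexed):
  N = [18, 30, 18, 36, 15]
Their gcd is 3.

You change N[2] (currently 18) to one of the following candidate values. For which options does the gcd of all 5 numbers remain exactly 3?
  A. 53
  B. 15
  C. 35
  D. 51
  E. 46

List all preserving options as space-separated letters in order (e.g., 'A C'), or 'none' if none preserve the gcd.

Old gcd = 3; gcd of others (without N[2]) = 3
New gcd for candidate v: gcd(3, v). Preserves old gcd iff gcd(3, v) = 3.
  Option A: v=53, gcd(3,53)=1 -> changes
  Option B: v=15, gcd(3,15)=3 -> preserves
  Option C: v=35, gcd(3,35)=1 -> changes
  Option D: v=51, gcd(3,51)=3 -> preserves
  Option E: v=46, gcd(3,46)=1 -> changes

Answer: B D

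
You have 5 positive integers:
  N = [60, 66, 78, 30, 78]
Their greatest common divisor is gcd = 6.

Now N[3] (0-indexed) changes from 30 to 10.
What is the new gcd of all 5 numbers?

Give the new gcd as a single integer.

Numbers: [60, 66, 78, 30, 78], gcd = 6
Change: index 3, 30 -> 10
gcd of the OTHER numbers (without index 3): gcd([60, 66, 78, 78]) = 6
New gcd = gcd(g_others, new_val) = gcd(6, 10) = 2

Answer: 2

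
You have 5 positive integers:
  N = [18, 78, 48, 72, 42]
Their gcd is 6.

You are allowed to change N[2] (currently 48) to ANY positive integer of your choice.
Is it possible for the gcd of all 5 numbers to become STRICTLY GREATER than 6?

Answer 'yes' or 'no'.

Answer: no

Derivation:
Current gcd = 6
gcd of all OTHER numbers (without N[2]=48): gcd([18, 78, 72, 42]) = 6
The new gcd after any change is gcd(6, new_value).
This can be at most 6.
Since 6 = old gcd 6, the gcd can only stay the same or decrease.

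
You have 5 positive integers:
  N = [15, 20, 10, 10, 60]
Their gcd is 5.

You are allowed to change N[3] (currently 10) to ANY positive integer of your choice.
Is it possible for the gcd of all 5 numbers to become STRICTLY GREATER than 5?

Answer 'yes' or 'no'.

Answer: no

Derivation:
Current gcd = 5
gcd of all OTHER numbers (without N[3]=10): gcd([15, 20, 10, 60]) = 5
The new gcd after any change is gcd(5, new_value).
This can be at most 5.
Since 5 = old gcd 5, the gcd can only stay the same or decrease.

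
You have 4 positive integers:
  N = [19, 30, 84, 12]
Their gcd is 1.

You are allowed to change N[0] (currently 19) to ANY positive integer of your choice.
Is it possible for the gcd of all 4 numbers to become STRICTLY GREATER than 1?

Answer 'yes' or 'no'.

Current gcd = 1
gcd of all OTHER numbers (without N[0]=19): gcd([30, 84, 12]) = 6
The new gcd after any change is gcd(6, new_value).
This can be at most 6.
Since 6 > old gcd 1, the gcd CAN increase (e.g., set N[0] = 6).

Answer: yes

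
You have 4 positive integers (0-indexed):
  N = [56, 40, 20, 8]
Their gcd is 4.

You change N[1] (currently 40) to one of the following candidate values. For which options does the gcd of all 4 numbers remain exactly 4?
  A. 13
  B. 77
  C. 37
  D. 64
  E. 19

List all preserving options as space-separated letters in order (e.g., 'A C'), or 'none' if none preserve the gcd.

Answer: D

Derivation:
Old gcd = 4; gcd of others (without N[1]) = 4
New gcd for candidate v: gcd(4, v). Preserves old gcd iff gcd(4, v) = 4.
  Option A: v=13, gcd(4,13)=1 -> changes
  Option B: v=77, gcd(4,77)=1 -> changes
  Option C: v=37, gcd(4,37)=1 -> changes
  Option D: v=64, gcd(4,64)=4 -> preserves
  Option E: v=19, gcd(4,19)=1 -> changes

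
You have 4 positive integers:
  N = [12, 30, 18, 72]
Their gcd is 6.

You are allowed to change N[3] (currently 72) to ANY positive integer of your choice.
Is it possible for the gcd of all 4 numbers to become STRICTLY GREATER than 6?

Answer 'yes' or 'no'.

Current gcd = 6
gcd of all OTHER numbers (without N[3]=72): gcd([12, 30, 18]) = 6
The new gcd after any change is gcd(6, new_value).
This can be at most 6.
Since 6 = old gcd 6, the gcd can only stay the same or decrease.

Answer: no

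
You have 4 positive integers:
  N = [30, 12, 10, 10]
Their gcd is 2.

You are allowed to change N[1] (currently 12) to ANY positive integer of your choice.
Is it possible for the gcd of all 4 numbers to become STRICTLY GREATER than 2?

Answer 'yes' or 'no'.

Answer: yes

Derivation:
Current gcd = 2
gcd of all OTHER numbers (without N[1]=12): gcd([30, 10, 10]) = 10
The new gcd after any change is gcd(10, new_value).
This can be at most 10.
Since 10 > old gcd 2, the gcd CAN increase (e.g., set N[1] = 10).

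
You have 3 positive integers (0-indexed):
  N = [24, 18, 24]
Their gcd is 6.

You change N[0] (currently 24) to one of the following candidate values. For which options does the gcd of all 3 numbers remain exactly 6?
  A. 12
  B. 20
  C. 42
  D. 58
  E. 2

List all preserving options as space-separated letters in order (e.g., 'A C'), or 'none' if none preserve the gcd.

Answer: A C

Derivation:
Old gcd = 6; gcd of others (without N[0]) = 6
New gcd for candidate v: gcd(6, v). Preserves old gcd iff gcd(6, v) = 6.
  Option A: v=12, gcd(6,12)=6 -> preserves
  Option B: v=20, gcd(6,20)=2 -> changes
  Option C: v=42, gcd(6,42)=6 -> preserves
  Option D: v=58, gcd(6,58)=2 -> changes
  Option E: v=2, gcd(6,2)=2 -> changes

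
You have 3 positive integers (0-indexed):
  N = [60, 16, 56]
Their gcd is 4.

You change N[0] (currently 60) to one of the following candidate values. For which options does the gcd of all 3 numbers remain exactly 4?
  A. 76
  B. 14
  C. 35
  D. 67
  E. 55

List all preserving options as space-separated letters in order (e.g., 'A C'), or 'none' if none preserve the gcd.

Answer: A

Derivation:
Old gcd = 4; gcd of others (without N[0]) = 8
New gcd for candidate v: gcd(8, v). Preserves old gcd iff gcd(8, v) = 4.
  Option A: v=76, gcd(8,76)=4 -> preserves
  Option B: v=14, gcd(8,14)=2 -> changes
  Option C: v=35, gcd(8,35)=1 -> changes
  Option D: v=67, gcd(8,67)=1 -> changes
  Option E: v=55, gcd(8,55)=1 -> changes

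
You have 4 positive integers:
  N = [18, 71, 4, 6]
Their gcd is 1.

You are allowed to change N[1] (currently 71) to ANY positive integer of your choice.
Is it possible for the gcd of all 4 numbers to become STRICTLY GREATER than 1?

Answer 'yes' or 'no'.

Current gcd = 1
gcd of all OTHER numbers (without N[1]=71): gcd([18, 4, 6]) = 2
The new gcd after any change is gcd(2, new_value).
This can be at most 2.
Since 2 > old gcd 1, the gcd CAN increase (e.g., set N[1] = 2).

Answer: yes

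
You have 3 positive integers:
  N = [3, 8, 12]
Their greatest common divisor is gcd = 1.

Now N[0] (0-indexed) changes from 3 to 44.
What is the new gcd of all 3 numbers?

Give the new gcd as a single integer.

Numbers: [3, 8, 12], gcd = 1
Change: index 0, 3 -> 44
gcd of the OTHER numbers (without index 0): gcd([8, 12]) = 4
New gcd = gcd(g_others, new_val) = gcd(4, 44) = 4

Answer: 4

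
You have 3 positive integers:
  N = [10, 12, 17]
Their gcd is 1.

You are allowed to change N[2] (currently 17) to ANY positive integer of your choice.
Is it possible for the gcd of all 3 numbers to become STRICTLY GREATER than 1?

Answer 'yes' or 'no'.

Current gcd = 1
gcd of all OTHER numbers (without N[2]=17): gcd([10, 12]) = 2
The new gcd after any change is gcd(2, new_value).
This can be at most 2.
Since 2 > old gcd 1, the gcd CAN increase (e.g., set N[2] = 2).

Answer: yes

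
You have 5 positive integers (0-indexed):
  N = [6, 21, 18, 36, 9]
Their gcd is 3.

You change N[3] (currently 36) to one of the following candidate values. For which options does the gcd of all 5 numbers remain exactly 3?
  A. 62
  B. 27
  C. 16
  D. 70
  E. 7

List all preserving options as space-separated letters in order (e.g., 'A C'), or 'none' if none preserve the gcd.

Answer: B

Derivation:
Old gcd = 3; gcd of others (without N[3]) = 3
New gcd for candidate v: gcd(3, v). Preserves old gcd iff gcd(3, v) = 3.
  Option A: v=62, gcd(3,62)=1 -> changes
  Option B: v=27, gcd(3,27)=3 -> preserves
  Option C: v=16, gcd(3,16)=1 -> changes
  Option D: v=70, gcd(3,70)=1 -> changes
  Option E: v=7, gcd(3,7)=1 -> changes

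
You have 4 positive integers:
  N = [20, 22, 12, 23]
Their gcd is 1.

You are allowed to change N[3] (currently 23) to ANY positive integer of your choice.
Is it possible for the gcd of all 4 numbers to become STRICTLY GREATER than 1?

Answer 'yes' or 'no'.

Current gcd = 1
gcd of all OTHER numbers (without N[3]=23): gcd([20, 22, 12]) = 2
The new gcd after any change is gcd(2, new_value).
This can be at most 2.
Since 2 > old gcd 1, the gcd CAN increase (e.g., set N[3] = 2).

Answer: yes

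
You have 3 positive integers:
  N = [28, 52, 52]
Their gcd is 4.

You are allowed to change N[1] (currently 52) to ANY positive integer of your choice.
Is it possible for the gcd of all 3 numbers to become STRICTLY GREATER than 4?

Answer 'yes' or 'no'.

Current gcd = 4
gcd of all OTHER numbers (without N[1]=52): gcd([28, 52]) = 4
The new gcd after any change is gcd(4, new_value).
This can be at most 4.
Since 4 = old gcd 4, the gcd can only stay the same or decrease.

Answer: no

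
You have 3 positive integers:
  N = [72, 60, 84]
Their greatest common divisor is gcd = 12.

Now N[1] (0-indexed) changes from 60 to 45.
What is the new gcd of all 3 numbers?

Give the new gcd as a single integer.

Numbers: [72, 60, 84], gcd = 12
Change: index 1, 60 -> 45
gcd of the OTHER numbers (without index 1): gcd([72, 84]) = 12
New gcd = gcd(g_others, new_val) = gcd(12, 45) = 3

Answer: 3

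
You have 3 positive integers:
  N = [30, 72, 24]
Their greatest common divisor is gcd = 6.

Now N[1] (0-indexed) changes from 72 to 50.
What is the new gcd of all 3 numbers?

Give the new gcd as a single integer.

Numbers: [30, 72, 24], gcd = 6
Change: index 1, 72 -> 50
gcd of the OTHER numbers (without index 1): gcd([30, 24]) = 6
New gcd = gcd(g_others, new_val) = gcd(6, 50) = 2

Answer: 2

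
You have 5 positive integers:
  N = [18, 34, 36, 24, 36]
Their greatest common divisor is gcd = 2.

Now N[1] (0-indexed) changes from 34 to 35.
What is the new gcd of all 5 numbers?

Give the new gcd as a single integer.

Answer: 1

Derivation:
Numbers: [18, 34, 36, 24, 36], gcd = 2
Change: index 1, 34 -> 35
gcd of the OTHER numbers (without index 1): gcd([18, 36, 24, 36]) = 6
New gcd = gcd(g_others, new_val) = gcd(6, 35) = 1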